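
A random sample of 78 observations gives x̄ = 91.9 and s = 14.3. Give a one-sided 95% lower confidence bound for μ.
μ ≥ 89.20

Lower bound (one-sided):
t* = 1.665 (one-sided for 95%)
Lower bound = x̄ - t* · s/√n = 91.9 - 1.665 · 14.3/√78 = 89.20

We are 95% confident that μ ≥ 89.20.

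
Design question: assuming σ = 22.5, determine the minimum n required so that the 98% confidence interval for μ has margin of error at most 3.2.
n ≥ 268

For margin E ≤ 3.2:
n ≥ (z* · σ / E)²
n ≥ (2.326 · 22.5 / 3.2)²
n ≥ 267.48

Minimum n = 268 (rounding up)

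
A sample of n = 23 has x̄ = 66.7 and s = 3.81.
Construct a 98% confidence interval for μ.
(64.71, 68.69)

t-interval (σ unknown):
df = n - 1 = 22
t* = 2.508 for 98% confidence

Margin of error = t* · s/√n = 2.508 · 3.81/√23 = 1.99

CI: (64.71, 68.69)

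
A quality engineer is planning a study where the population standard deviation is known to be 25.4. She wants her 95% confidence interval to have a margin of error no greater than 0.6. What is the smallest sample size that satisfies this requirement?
n ≥ 6885

For margin E ≤ 0.6:
n ≥ (z* · σ / E)²
n ≥ (1.960 · 25.4 / 0.6)²
n ≥ 6884.57

Minimum n = 6885 (rounding up)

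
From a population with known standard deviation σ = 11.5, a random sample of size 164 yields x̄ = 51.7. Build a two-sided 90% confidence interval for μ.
(50.22, 53.18)

z-interval (σ known):
z* = 1.645 for 90% confidence

Margin of error = z* · σ/√n = 1.645 · 11.5/√164 = 1.48

CI: (51.7 - 1.48, 51.7 + 1.48) = (50.22, 53.18)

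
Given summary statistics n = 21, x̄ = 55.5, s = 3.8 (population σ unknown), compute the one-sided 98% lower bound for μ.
μ ≥ 53.68

Lower bound (one-sided):
t* = 2.197 (one-sided for 98%)
Lower bound = x̄ - t* · s/√n = 55.5 - 2.197 · 3.8/√21 = 53.68

We are 98% confident that μ ≥ 53.68.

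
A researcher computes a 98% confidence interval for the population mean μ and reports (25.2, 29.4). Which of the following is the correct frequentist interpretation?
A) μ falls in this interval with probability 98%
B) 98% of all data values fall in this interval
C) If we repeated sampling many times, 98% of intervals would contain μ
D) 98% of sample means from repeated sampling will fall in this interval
C

A) Wrong — μ is fixed; the randomness lives in the interval, not in μ.
B) Wrong — a CI is about the parameter μ, not individual data values.
C) Correct — this is the frequentist long-run coverage interpretation.
D) Wrong — coverage applies to intervals containing μ, not to future x̄ values.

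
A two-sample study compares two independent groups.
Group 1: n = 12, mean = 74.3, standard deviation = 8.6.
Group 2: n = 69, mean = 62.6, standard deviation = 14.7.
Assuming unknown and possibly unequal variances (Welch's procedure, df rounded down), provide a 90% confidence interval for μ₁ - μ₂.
(6.48, 16.92)

Difference: x̄₁ - x̄₂ = 11.70
SE = √(s₁²/n₁ + s₂²/n₂) = √(8.6²/12 + 14.7²/69) = 3.0488
df = 24.02 → 24 (Welch–Satterthwaite, rounded down)
t* = 1.711

CI: 11.70 ± 1.711 · 3.0488 = 11.70 ± 5.22 = (6.48, 16.92)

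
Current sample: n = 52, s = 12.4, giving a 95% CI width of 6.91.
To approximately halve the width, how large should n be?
n ≈ 208

CI width ∝ 1/√n
To reduce width by factor 2, need √n to grow by 2 → need 2² = 4 times as many samples.

Current: n = 52, width = 6.91
New: n = 208, width ≈ 3.39

Width reduced by factor of 6.91/3.39 = 2.04.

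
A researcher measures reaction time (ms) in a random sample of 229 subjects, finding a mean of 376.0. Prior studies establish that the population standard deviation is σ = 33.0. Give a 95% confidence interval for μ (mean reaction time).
(371.73, 380.27)

z-interval (σ known):
z* = 1.960 for 95% confidence

Margin of error = z* · σ/√n = 1.960 · 33.0/√229 = 4.27

CI: (376.0 - 4.27, 376.0 + 4.27) = (371.73, 380.27)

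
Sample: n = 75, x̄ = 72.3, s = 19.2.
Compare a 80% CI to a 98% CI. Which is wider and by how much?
98% CI is wider by 4.81

df = 74
80% CI: t* = 1.293, (69.43, 75.17), width = 2 · t* · s/√n = 5.73
98% CI: t* = 2.378, (67.03, 77.57), width = 2 · t* · s/√n = 10.54

The 98% CI is wider by 10.54 - 5.73 = 4.81.
Higher confidence requires a wider interval.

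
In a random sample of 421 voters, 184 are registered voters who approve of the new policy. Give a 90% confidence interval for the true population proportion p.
(0.397, 0.477)

Proportion CI:
p̂ = 184/421 = 0.43705
SE = √(p̂(1-p̂)/n) = √(0.43705 · 0.56295 / 421) = 0.02417

z* = 1.645
Margin = z* · SE = 1.645 · 0.02417 = 0.0398

CI: 0.43705 ± 0.0398 = (0.397, 0.477)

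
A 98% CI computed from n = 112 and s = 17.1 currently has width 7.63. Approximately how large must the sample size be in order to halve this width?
n ≈ 448

CI width ∝ 1/√n
To reduce width by factor 2, need √n to grow by 2 → need 2² = 4 times as many samples.

Current: n = 112, width = 7.63
New: n = 448, width ≈ 3.77

Width reduced by factor of 7.63/3.77 = 2.02.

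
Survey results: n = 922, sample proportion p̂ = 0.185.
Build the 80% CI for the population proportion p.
(0.169, 0.201)

Proportion CI:
SE = √(p̂(1-p̂)/n) = √(0.185 · 0.815 / 922) = 0.01279

z* = 1.282
Margin = z* · SE = 1.282 · 0.01279 = 0.0164

CI: 0.185 ± 0.0164 = (0.169, 0.201)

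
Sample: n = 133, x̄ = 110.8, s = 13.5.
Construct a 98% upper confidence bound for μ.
μ ≤ 113.23

Upper bound (one-sided):
t* = 2.074 (one-sided for 98%)
Upper bound = x̄ + t* · s/√n = 110.8 + 2.074 · 13.5/√133 = 113.23

We are 98% confident that μ ≤ 113.23.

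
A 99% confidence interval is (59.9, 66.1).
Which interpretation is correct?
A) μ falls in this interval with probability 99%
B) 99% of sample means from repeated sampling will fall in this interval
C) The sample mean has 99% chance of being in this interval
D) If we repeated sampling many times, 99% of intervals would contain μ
D

A) Wrong — μ is fixed; the randomness lives in the interval, not in μ.
B) Wrong — coverage applies to intervals containing μ, not to future x̄ values.
C) Wrong — x̄ is observed and sits in the interval by construction.
D) Correct — this is the frequentist long-run coverage interpretation.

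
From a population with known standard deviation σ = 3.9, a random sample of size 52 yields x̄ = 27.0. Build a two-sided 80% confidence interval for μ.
(26.31, 27.69)

z-interval (σ known):
z* = 1.282 for 80% confidence

Margin of error = z* · σ/√n = 1.282 · 3.9/√52 = 0.69

CI: (27.0 - 0.69, 27.0 + 0.69) = (26.31, 27.69)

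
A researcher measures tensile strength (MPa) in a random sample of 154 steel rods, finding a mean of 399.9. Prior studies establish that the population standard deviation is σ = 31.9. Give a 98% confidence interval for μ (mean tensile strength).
(393.92, 405.88)

z-interval (σ known):
z* = 2.326 for 98% confidence

Margin of error = z* · σ/√n = 2.326 · 31.9/√154 = 5.98

CI: (399.9 - 5.98, 399.9 + 5.98) = (393.92, 405.88)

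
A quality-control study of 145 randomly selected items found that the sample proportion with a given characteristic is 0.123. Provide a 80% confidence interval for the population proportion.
(0.088, 0.158)

Proportion CI:
SE = √(p̂(1-p̂)/n) = √(0.123 · 0.877 / 145) = 0.02728

z* = 1.282
Margin = z* · SE = 1.282 · 0.02728 = 0.0350

CI: 0.123 ± 0.0350 = (0.088, 0.158)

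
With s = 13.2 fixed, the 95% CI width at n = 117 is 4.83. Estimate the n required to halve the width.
n ≈ 468

CI width ∝ 1/√n
To reduce width by factor 2, need √n to grow by 2 → need 2² = 4 times as many samples.

Current: n = 117, width = 4.83
New: n = 468, width ≈ 2.40

Width reduced by factor of 4.83/2.40 = 2.01.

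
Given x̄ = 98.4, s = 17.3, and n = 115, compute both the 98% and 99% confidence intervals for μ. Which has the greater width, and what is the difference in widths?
99% CI is wider by 0.84

df = 114
98% CI: t* = 2.360, (94.59, 102.21), width = 2 · t* · s/√n = 7.61
99% CI: t* = 2.620, (94.17, 102.63), width = 2 · t* · s/√n = 8.45

The 99% CI is wider by 8.45 - 7.61 = 0.84.
Higher confidence requires a wider interval.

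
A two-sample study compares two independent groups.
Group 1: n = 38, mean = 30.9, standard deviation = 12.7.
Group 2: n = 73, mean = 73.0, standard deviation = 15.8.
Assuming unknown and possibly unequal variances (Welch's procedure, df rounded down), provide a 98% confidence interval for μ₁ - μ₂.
(-48.66, -35.54)

Difference: x̄₁ - x̄₂ = -42.10
SE = √(s₁²/n₁ + s₂²/n₂) = √(12.7²/38 + 15.8²/73) = 2.7684
df = 90.46 → 90 (Welch–Satterthwaite, rounded down)
t* = 2.368

CI: -42.10 ± 2.368 · 2.7684 = -42.10 ± 6.56 = (-48.66, -35.54)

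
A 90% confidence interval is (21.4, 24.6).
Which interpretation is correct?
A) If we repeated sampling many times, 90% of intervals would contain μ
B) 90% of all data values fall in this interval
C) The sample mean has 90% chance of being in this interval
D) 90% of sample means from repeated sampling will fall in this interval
A

A) Correct — this is the frequentist long-run coverage interpretation.
B) Wrong — a CI is about the parameter μ, not individual data values.
C) Wrong — x̄ is observed and sits in the interval by construction.
D) Wrong — coverage applies to intervals containing μ, not to future x̄ values.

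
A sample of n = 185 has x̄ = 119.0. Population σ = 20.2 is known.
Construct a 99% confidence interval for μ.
(115.17, 122.83)

z-interval (σ known):
z* = 2.576 for 99% confidence

Margin of error = z* · σ/√n = 2.576 · 20.2/√185 = 3.83

CI: (119.0 - 3.83, 119.0 + 3.83) = (115.17, 122.83)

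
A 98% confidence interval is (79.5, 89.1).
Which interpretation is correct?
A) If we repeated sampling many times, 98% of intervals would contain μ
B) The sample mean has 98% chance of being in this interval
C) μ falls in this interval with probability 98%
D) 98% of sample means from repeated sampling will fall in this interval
A

A) Correct — this is the frequentist long-run coverage interpretation.
B) Wrong — x̄ is observed and sits in the interval by construction.
C) Wrong — μ is fixed; the randomness lives in the interval, not in μ.
D) Wrong — coverage applies to intervals containing μ, not to future x̄ values.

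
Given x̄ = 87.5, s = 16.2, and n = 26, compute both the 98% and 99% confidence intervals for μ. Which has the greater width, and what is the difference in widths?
99% CI is wider by 1.92

df = 25
98% CI: t* = 2.485, (79.60, 95.40), width = 2 · t* · s/√n = 15.79
99% CI: t* = 2.787, (78.65, 96.35), width = 2 · t* · s/√n = 17.71

The 99% CI is wider by 17.71 - 15.79 = 1.92.
Higher confidence requires a wider interval.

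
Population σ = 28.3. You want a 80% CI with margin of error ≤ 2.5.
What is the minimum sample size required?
n ≥ 211

For margin E ≤ 2.5:
n ≥ (z* · σ / E)²
n ≥ (1.282 · 28.3 / 2.5)²
n ≥ 210.61

Minimum n = 211 (rounding up)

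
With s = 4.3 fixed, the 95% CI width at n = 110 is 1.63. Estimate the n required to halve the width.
n ≈ 440

CI width ∝ 1/√n
To reduce width by factor 2, need √n to grow by 2 → need 2² = 4 times as many samples.

Current: n = 110, width = 1.63
New: n = 440, width ≈ 0.81

Width reduced by factor of 1.63/0.81 = 2.01.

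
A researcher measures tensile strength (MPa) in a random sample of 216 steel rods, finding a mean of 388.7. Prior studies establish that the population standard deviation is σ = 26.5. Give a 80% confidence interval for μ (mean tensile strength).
(386.39, 391.01)

z-interval (σ known):
z* = 1.282 for 80% confidence

Margin of error = z* · σ/√n = 1.282 · 26.5/√216 = 2.31

CI: (388.7 - 2.31, 388.7 + 2.31) = (386.39, 391.01)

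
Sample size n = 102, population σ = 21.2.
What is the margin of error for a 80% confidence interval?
Margin of error = 2.69

Margin of error = z* · σ/√n
= 1.282 · 21.2/√102
= 1.282 · 21.2/10.0995
= 2.69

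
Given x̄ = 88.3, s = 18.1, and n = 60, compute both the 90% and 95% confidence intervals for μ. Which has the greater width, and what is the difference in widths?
95% CI is wider by 1.54

df = 59
90% CI: t* = 1.671, (84.40, 92.20), width = 2 · t* · s/√n = 7.81
95% CI: t* = 2.001, (83.62, 92.98), width = 2 · t* · s/√n = 9.35

The 95% CI is wider by 9.35 - 7.81 = 1.54.
Higher confidence requires a wider interval.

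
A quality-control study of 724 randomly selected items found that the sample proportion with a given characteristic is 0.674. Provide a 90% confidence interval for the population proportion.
(0.645, 0.703)

Proportion CI:
SE = √(p̂(1-p̂)/n) = √(0.674 · 0.326 / 724) = 0.01742

z* = 1.645
Margin = z* · SE = 1.645 · 0.01742 = 0.0287

CI: 0.674 ± 0.0287 = (0.645, 0.703)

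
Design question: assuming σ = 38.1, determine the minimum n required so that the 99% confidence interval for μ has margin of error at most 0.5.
n ≥ 38531

For margin E ≤ 0.5:
n ≥ (z* · σ / E)²
n ≥ (2.576 · 38.1 / 0.5)²
n ≥ 38530.24

Minimum n = 38531 (rounding up)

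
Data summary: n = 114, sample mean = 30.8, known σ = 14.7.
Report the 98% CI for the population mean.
(27.60, 34.00)

z-interval (σ known):
z* = 2.326 for 98% confidence

Margin of error = z* · σ/√n = 2.326 · 14.7/√114 = 3.20

CI: (30.8 - 3.20, 30.8 + 3.20) = (27.60, 34.00)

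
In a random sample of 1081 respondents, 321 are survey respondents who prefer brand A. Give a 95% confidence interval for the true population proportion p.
(0.270, 0.324)

Proportion CI:
p̂ = 321/1081 = 0.29695
SE = √(p̂(1-p̂)/n) = √(0.29695 · 0.70305 / 1081) = 0.01390

z* = 1.960
Margin = z* · SE = 1.960 · 0.01390 = 0.0272

CI: 0.29695 ± 0.0272 = (0.270, 0.324)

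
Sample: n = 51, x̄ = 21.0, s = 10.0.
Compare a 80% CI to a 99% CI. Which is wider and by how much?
99% CI is wider by 3.86

df = 50
80% CI: t* = 1.299, (19.18, 22.82), width = 2 · t* · s/√n = 3.64
99% CI: t* = 2.678, (17.25, 24.75), width = 2 · t* · s/√n = 7.50

The 99% CI is wider by 7.50 - 3.64 = 3.86.
Higher confidence requires a wider interval.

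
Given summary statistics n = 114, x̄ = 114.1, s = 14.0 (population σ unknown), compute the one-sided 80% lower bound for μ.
μ ≥ 112.99

Lower bound (one-sided):
t* = 0.845 (one-sided for 80%)
Lower bound = x̄ - t* · s/√n = 114.1 - 0.845 · 14.0/√114 = 112.99

We are 80% confident that μ ≥ 112.99.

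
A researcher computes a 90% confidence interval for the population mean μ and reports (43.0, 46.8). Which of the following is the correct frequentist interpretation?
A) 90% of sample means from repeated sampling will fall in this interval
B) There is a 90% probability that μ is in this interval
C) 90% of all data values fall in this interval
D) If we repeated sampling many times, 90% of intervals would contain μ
D

A) Wrong — coverage applies to intervals containing μ, not to future x̄ values.
B) Wrong — μ is fixed; the randomness lives in the interval, not in μ.
C) Wrong — a CI is about the parameter μ, not individual data values.
D) Correct — this is the frequentist long-run coverage interpretation.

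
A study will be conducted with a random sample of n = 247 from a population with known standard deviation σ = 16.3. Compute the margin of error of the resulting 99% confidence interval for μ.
Margin of error = 2.67

Margin of error = z* · σ/√n
= 2.576 · 16.3/√247
= 2.576 · 16.3/15.7162
= 2.67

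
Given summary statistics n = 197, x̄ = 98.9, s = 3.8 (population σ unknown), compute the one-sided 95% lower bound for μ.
μ ≥ 98.45

Lower bound (one-sided):
t* = 1.653 (one-sided for 95%)
Lower bound = x̄ - t* · s/√n = 98.9 - 1.653 · 3.8/√197 = 98.45

We are 95% confident that μ ≥ 98.45.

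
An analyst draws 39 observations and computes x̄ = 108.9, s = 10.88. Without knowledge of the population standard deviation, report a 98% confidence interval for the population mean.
(104.67, 113.13)

t-interval (σ unknown):
df = n - 1 = 38
t* = 2.429 for 98% confidence

Margin of error = t* · s/√n = 2.429 · 10.88/√39 = 4.23

CI: (104.67, 113.13)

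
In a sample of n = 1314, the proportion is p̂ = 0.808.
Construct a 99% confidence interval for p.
(0.780, 0.836)

Proportion CI:
SE = √(p̂(1-p̂)/n) = √(0.808 · 0.192 / 1314) = 0.01087

z* = 2.576
Margin = z* · SE = 2.576 · 0.01087 = 0.0280

CI: 0.808 ± 0.0280 = (0.780, 0.836)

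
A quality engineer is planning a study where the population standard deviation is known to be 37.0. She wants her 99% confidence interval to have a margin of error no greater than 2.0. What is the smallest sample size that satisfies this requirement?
n ≥ 2272

For margin E ≤ 2.0:
n ≥ (z* · σ / E)²
n ≥ (2.576 · 37.0 / 2.0)²
n ≥ 2271.09

Minimum n = 2272 (rounding up)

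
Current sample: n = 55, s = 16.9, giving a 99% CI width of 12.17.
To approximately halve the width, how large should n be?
n ≈ 220

CI width ∝ 1/√n
To reduce width by factor 2, need √n to grow by 2 → need 2² = 4 times as many samples.

Current: n = 55, width = 12.17
New: n = 220, width ≈ 5.92

Width reduced by factor of 12.17/5.92 = 2.06.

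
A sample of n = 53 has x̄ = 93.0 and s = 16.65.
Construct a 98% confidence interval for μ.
(87.51, 98.49)

t-interval (σ unknown):
df = n - 1 = 52
t* = 2.400 for 98% confidence

Margin of error = t* · s/√n = 2.400 · 16.65/√53 = 5.49

CI: (87.51, 98.49)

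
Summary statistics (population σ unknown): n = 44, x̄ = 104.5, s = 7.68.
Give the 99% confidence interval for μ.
(101.38, 107.62)

t-interval (σ unknown):
df = n - 1 = 43
t* = 2.695 for 99% confidence

Margin of error = t* · s/√n = 2.695 · 7.68/√44 = 3.12

CI: (101.38, 107.62)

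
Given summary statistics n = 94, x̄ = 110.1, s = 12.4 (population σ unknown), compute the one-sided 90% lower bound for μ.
μ ≥ 108.45

Lower bound (one-sided):
t* = 1.291 (one-sided for 90%)
Lower bound = x̄ - t* · s/√n = 110.1 - 1.291 · 12.4/√94 = 108.45

We are 90% confident that μ ≥ 108.45.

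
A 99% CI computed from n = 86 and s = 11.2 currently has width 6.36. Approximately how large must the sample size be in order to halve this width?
n ≈ 344

CI width ∝ 1/√n
To reduce width by factor 2, need √n to grow by 2 → need 2² = 4 times as many samples.

Current: n = 86, width = 6.36
New: n = 344, width ≈ 3.13

Width reduced by factor of 6.36/3.13 = 2.03.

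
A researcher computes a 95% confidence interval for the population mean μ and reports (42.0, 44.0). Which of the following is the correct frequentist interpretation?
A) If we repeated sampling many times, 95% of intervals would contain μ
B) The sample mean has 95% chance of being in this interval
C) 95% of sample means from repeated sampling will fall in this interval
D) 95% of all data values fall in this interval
A

A) Correct — this is the frequentist long-run coverage interpretation.
B) Wrong — x̄ is observed and sits in the interval by construction.
C) Wrong — coverage applies to intervals containing μ, not to future x̄ values.
D) Wrong — a CI is about the parameter μ, not individual data values.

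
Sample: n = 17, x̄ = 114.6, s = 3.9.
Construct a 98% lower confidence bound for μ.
μ ≥ 112.49

Lower bound (one-sided):
t* = 2.235 (one-sided for 98%)
Lower bound = x̄ - t* · s/√n = 114.6 - 2.235 · 3.9/√17 = 112.49

We are 98% confident that μ ≥ 112.49.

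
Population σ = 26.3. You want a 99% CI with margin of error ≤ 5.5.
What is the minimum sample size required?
n ≥ 152

For margin E ≤ 5.5:
n ≥ (z* · σ / E)²
n ≥ (2.576 · 26.3 / 5.5)²
n ≥ 151.73

Minimum n = 152 (rounding up)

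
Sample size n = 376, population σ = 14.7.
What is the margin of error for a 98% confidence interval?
Margin of error = 1.76

Margin of error = z* · σ/√n
= 2.326 · 14.7/√376
= 2.326 · 14.7/19.3907
= 1.76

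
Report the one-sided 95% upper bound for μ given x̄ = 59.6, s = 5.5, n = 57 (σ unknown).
μ ≤ 60.82

Upper bound (one-sided):
t* = 1.673 (one-sided for 95%)
Upper bound = x̄ + t* · s/√n = 59.6 + 1.673 · 5.5/√57 = 60.82

We are 95% confident that μ ≤ 60.82.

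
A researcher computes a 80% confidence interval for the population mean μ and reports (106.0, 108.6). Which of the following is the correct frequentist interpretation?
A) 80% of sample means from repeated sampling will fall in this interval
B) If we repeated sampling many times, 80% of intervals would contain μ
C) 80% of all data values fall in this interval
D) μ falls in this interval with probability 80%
B

A) Wrong — coverage applies to intervals containing μ, not to future x̄ values.
B) Correct — this is the frequentist long-run coverage interpretation.
C) Wrong — a CI is about the parameter μ, not individual data values.
D) Wrong — μ is fixed; the randomness lives in the interval, not in μ.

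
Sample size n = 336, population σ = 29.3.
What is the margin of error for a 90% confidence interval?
Margin of error = 2.63

Margin of error = z* · σ/√n
= 1.645 · 29.3/√336
= 1.645 · 29.3/18.3303
= 2.63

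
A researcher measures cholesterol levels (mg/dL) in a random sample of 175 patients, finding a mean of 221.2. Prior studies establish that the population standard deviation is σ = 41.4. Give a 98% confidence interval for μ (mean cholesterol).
(213.92, 228.48)

z-interval (σ known):
z* = 2.326 for 98% confidence

Margin of error = z* · σ/√n = 2.326 · 41.4/√175 = 7.28

CI: (221.2 - 7.28, 221.2 + 7.28) = (213.92, 228.48)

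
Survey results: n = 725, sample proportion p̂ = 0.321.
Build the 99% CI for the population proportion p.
(0.276, 0.366)

Proportion CI:
SE = √(p̂(1-p̂)/n) = √(0.321 · 0.679 / 725) = 0.01734

z* = 2.576
Margin = z* · SE = 2.576 · 0.01734 = 0.0447

CI: 0.321 ± 0.0447 = (0.276, 0.366)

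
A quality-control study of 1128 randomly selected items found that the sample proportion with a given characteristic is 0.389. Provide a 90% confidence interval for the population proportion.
(0.365, 0.413)

Proportion CI:
SE = √(p̂(1-p̂)/n) = √(0.389 · 0.611 / 1128) = 0.01452

z* = 1.645
Margin = z* · SE = 1.645 · 0.01452 = 0.0239

CI: 0.389 ± 0.0239 = (0.365, 0.413)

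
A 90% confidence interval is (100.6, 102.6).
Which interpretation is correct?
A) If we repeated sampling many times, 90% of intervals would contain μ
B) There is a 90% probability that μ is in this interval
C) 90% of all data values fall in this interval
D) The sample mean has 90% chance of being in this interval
A

A) Correct — this is the frequentist long-run coverage interpretation.
B) Wrong — μ is fixed; the randomness lives in the interval, not in μ.
C) Wrong — a CI is about the parameter μ, not individual data values.
D) Wrong — x̄ is observed and sits in the interval by construction.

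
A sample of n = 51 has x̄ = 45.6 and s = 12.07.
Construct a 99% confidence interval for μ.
(41.07, 50.13)

t-interval (σ unknown):
df = n - 1 = 50
t* = 2.678 for 99% confidence

Margin of error = t* · s/√n = 2.678 · 12.07/√51 = 4.53

CI: (41.07, 50.13)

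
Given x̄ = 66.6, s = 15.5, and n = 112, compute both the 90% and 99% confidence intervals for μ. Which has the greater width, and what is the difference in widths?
99% CI is wider by 2.82

df = 111
90% CI: t* = 1.659, (64.17, 69.03), width = 2 · t* · s/√n = 4.86
99% CI: t* = 2.621, (62.76, 70.44), width = 2 · t* · s/√n = 7.68

The 99% CI is wider by 7.68 - 4.86 = 2.82.
Higher confidence requires a wider interval.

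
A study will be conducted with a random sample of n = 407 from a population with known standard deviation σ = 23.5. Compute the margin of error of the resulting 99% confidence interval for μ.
Margin of error = 3.00

Margin of error = z* · σ/√n
= 2.576 · 23.5/√407
= 2.576 · 23.5/20.1742
= 3.00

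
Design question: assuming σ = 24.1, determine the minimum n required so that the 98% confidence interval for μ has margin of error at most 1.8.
n ≥ 970

For margin E ≤ 1.8:
n ≥ (z* · σ / E)²
n ≥ (2.326 · 24.1 / 1.8)²
n ≥ 969.86

Minimum n = 970 (rounding up)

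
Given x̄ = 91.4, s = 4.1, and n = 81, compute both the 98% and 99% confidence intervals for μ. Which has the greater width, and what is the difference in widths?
99% CI is wider by 0.24

df = 80
98% CI: t* = 2.374, (90.32, 92.48), width = 2 · t* · s/√n = 2.16
99% CI: t* = 2.639, (90.20, 92.60), width = 2 · t* · s/√n = 2.40

The 99% CI is wider by 2.40 - 2.16 = 0.24.
Higher confidence requires a wider interval.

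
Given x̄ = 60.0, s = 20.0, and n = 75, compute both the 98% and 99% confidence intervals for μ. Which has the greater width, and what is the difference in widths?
99% CI is wider by 1.23

df = 74
98% CI: t* = 2.378, (54.51, 65.49), width = 2 · t* · s/√n = 10.98
99% CI: t* = 2.644, (53.89, 66.11), width = 2 · t* · s/√n = 12.21

The 99% CI is wider by 12.21 - 10.98 = 1.23.
Higher confidence requires a wider interval.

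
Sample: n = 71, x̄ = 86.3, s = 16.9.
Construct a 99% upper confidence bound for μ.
μ ≤ 91.08

Upper bound (one-sided):
t* = 2.381 (one-sided for 99%)
Upper bound = x̄ + t* · s/√n = 86.3 + 2.381 · 16.9/√71 = 91.08

We are 99% confident that μ ≤ 91.08.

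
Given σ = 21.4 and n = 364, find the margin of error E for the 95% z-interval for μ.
Margin of error = 2.20

Margin of error = z* · σ/√n
= 1.960 · 21.4/√364
= 1.960 · 21.4/19.0788
= 2.20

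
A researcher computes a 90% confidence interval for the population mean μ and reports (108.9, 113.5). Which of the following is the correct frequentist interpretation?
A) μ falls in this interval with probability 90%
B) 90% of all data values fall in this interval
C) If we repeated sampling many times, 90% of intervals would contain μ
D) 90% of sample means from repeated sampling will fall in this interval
C

A) Wrong — μ is fixed; the randomness lives in the interval, not in μ.
B) Wrong — a CI is about the parameter μ, not individual data values.
C) Correct — this is the frequentist long-run coverage interpretation.
D) Wrong — coverage applies to intervals containing μ, not to future x̄ values.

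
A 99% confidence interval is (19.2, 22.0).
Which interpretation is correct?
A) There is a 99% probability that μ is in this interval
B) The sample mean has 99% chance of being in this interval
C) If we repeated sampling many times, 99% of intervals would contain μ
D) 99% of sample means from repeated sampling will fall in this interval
C

A) Wrong — μ is fixed; the randomness lives in the interval, not in μ.
B) Wrong — x̄ is observed and sits in the interval by construction.
C) Correct — this is the frequentist long-run coverage interpretation.
D) Wrong — coverage applies to intervals containing μ, not to future x̄ values.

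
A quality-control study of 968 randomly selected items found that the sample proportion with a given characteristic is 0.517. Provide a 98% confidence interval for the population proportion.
(0.480, 0.554)

Proportion CI:
SE = √(p̂(1-p̂)/n) = √(0.517 · 0.483 / 968) = 0.01606

z* = 2.326
Margin = z* · SE = 2.326 · 0.01606 = 0.0374

CI: 0.517 ± 0.0374 = (0.480, 0.554)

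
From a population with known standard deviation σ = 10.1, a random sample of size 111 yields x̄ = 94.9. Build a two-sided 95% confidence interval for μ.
(93.02, 96.78)

z-interval (σ known):
z* = 1.960 for 95% confidence

Margin of error = z* · σ/√n = 1.960 · 10.1/√111 = 1.88

CI: (94.9 - 1.88, 94.9 + 1.88) = (93.02, 96.78)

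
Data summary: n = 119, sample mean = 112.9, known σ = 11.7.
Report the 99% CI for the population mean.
(110.14, 115.66)

z-interval (σ known):
z* = 2.576 for 99% confidence

Margin of error = z* · σ/√n = 2.576 · 11.7/√119 = 2.76

CI: (112.9 - 2.76, 112.9 + 2.76) = (110.14, 115.66)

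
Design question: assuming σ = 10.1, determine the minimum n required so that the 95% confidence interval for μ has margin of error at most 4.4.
n ≥ 21

For margin E ≤ 4.4:
n ≥ (z* · σ / E)²
n ≥ (1.960 · 10.1 / 4.4)²
n ≥ 20.24

Minimum n = 21 (rounding up)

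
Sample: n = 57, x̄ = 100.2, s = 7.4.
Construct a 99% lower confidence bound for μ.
μ ≥ 97.85

Lower bound (one-sided):
t* = 2.395 (one-sided for 99%)
Lower bound = x̄ - t* · s/√n = 100.2 - 2.395 · 7.4/√57 = 97.85

We are 99% confident that μ ≥ 97.85.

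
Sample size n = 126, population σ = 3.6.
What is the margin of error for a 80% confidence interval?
Margin of error = 0.41

Margin of error = z* · σ/√n
= 1.282 · 3.6/√126
= 1.282 · 3.6/11.2250
= 0.41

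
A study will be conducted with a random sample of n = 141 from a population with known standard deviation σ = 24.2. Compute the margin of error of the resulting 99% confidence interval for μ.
Margin of error = 5.25

Margin of error = z* · σ/√n
= 2.576 · 24.2/√141
= 2.576 · 24.2/11.8743
= 5.25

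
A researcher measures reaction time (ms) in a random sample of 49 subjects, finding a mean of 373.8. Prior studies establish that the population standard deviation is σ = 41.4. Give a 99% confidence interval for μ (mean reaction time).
(358.56, 389.04)

z-interval (σ known):
z* = 2.576 for 99% confidence

Margin of error = z* · σ/√n = 2.576 · 41.4/√49 = 15.24

CI: (373.8 - 15.24, 373.8 + 15.24) = (358.56, 389.04)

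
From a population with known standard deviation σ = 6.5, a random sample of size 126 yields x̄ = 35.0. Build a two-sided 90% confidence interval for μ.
(34.05, 35.95)

z-interval (σ known):
z* = 1.645 for 90% confidence

Margin of error = z* · σ/√n = 1.645 · 6.5/√126 = 0.95

CI: (35.0 - 0.95, 35.0 + 0.95) = (34.05, 35.95)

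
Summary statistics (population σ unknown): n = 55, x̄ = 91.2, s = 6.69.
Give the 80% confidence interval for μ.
(90.03, 92.37)

t-interval (σ unknown):
df = n - 1 = 54
t* = 1.297 for 80% confidence

Margin of error = t* · s/√n = 1.297 · 6.69/√55 = 1.17

CI: (90.03, 92.37)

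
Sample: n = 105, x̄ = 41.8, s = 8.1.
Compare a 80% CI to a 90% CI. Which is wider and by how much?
90% CI is wider by 0.58

df = 104
80% CI: t* = 1.290, (40.78, 42.82), width = 2 · t* · s/√n = 2.04
90% CI: t* = 1.660, (40.49, 43.11), width = 2 · t* · s/√n = 2.62

The 90% CI is wider by 2.62 - 2.04 = 0.58.
Higher confidence requires a wider interval.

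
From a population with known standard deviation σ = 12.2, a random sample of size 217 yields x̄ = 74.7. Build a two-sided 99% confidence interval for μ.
(72.57, 76.83)

z-interval (σ known):
z* = 2.576 for 99% confidence

Margin of error = z* · σ/√n = 2.576 · 12.2/√217 = 2.13

CI: (74.7 - 2.13, 74.7 + 2.13) = (72.57, 76.83)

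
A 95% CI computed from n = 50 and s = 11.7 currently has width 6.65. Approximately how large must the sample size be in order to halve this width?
n ≈ 200

CI width ∝ 1/√n
To reduce width by factor 2, need √n to grow by 2 → need 2² = 4 times as many samples.

Current: n = 50, width = 6.65
New: n = 200, width ≈ 3.26

Width reduced by factor of 6.65/3.26 = 2.04.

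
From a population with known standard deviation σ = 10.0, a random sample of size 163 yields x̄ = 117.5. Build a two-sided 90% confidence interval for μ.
(116.21, 118.79)

z-interval (σ known):
z* = 1.645 for 90% confidence

Margin of error = z* · σ/√n = 1.645 · 10.0/√163 = 1.29

CI: (117.5 - 1.29, 117.5 + 1.29) = (116.21, 118.79)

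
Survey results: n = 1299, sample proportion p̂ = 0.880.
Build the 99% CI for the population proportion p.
(0.857, 0.903)

Proportion CI:
SE = √(p̂(1-p̂)/n) = √(0.880 · 0.120 / 1299) = 0.00902

z* = 2.576
Margin = z* · SE = 2.576 · 0.00902 = 0.0232

CI: 0.880 ± 0.0232 = (0.857, 0.903)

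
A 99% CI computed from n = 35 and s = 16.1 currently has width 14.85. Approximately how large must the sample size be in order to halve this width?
n ≈ 140

CI width ∝ 1/√n
To reduce width by factor 2, need √n to grow by 2 → need 2² = 4 times as many samples.

Current: n = 35, width = 14.85
New: n = 140, width ≈ 7.11

Width reduced by factor of 14.85/7.11 = 2.09.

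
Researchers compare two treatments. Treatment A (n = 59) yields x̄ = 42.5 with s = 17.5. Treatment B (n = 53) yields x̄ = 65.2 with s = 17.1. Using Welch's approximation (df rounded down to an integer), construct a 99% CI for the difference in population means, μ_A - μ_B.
(-31.28, -14.12)

Difference: x̄₁ - x̄₂ = -22.70
SE = √(s₁²/n₁ + s₂²/n₂) = √(17.5²/59 + 17.1²/53) = 3.2723
df = 109.21 → 109 (Welch–Satterthwaite, rounded down)
t* = 2.622

CI: -22.70 ± 2.622 · 3.2723 = -22.70 ± 8.58 = (-31.28, -14.12)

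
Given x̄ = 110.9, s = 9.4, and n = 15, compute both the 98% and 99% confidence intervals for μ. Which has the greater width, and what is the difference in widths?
99% CI is wider by 1.71

df = 14
98% CI: t* = 2.624, (104.53, 117.27), width = 2 · t* · s/√n = 12.74
99% CI: t* = 2.977, (103.67, 118.13), width = 2 · t* · s/√n = 14.45

The 99% CI is wider by 14.45 - 12.74 = 1.71.
Higher confidence requires a wider interval.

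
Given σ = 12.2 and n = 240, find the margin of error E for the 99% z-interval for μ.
Margin of error = 2.03

Margin of error = z* · σ/√n
= 2.576 · 12.2/√240
= 2.576 · 12.2/15.4919
= 2.03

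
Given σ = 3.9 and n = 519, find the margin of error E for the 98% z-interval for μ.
Margin of error = 0.40

Margin of error = z* · σ/√n
= 2.326 · 3.9/√519
= 2.326 · 3.9/22.7816
= 0.40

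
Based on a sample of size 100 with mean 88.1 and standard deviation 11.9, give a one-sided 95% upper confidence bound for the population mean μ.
μ ≤ 90.08

Upper bound (one-sided):
t* = 1.660 (one-sided for 95%)
Upper bound = x̄ + t* · s/√n = 88.1 + 1.660 · 11.9/√100 = 90.08

We are 95% confident that μ ≤ 90.08.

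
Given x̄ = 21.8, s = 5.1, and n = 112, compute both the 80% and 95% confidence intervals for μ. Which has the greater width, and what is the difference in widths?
95% CI is wider by 0.67

df = 111
80% CI: t* = 1.289, (21.18, 22.42), width = 2 · t* · s/√n = 1.24
95% CI: t* = 1.982, (20.84, 22.76), width = 2 · t* · s/√n = 1.91

The 95% CI is wider by 1.91 - 1.24 = 0.67.
Higher confidence requires a wider interval.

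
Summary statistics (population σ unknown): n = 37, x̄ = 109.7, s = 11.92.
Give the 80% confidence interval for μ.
(107.14, 112.26)

t-interval (σ unknown):
df = n - 1 = 36
t* = 1.306 for 80% confidence

Margin of error = t* · s/√n = 1.306 · 11.92/√37 = 2.56

CI: (107.14, 112.26)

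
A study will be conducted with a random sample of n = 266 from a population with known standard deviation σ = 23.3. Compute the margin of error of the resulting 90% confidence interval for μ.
Margin of error = 2.35

Margin of error = z* · σ/√n
= 1.645 · 23.3/√266
= 1.645 · 23.3/16.3095
= 2.35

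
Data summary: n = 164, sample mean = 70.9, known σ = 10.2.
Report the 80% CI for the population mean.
(69.88, 71.92)

z-interval (σ known):
z* = 1.282 for 80% confidence

Margin of error = z* · σ/√n = 1.282 · 10.2/√164 = 1.02

CI: (70.9 - 1.02, 70.9 + 1.02) = (69.88, 71.92)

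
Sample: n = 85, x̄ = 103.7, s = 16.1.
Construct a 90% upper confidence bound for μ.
μ ≤ 105.96

Upper bound (one-sided):
t* = 1.292 (one-sided for 90%)
Upper bound = x̄ + t* · s/√n = 103.7 + 1.292 · 16.1/√85 = 105.96

We are 90% confident that μ ≤ 105.96.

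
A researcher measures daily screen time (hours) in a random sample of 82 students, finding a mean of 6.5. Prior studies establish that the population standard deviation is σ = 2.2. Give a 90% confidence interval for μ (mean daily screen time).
(6.10, 6.90)

z-interval (σ known):
z* = 1.645 for 90% confidence

Margin of error = z* · σ/√n = 1.645 · 2.2/√82 = 0.40

CI: (6.5 - 0.40, 6.5 + 0.40) = (6.10, 6.90)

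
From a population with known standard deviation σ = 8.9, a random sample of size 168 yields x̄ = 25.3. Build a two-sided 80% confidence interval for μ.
(24.42, 26.18)

z-interval (σ known):
z* = 1.282 for 80% confidence

Margin of error = z* · σ/√n = 1.282 · 8.9/√168 = 0.88

CI: (25.3 - 0.88, 25.3 + 0.88) = (24.42, 26.18)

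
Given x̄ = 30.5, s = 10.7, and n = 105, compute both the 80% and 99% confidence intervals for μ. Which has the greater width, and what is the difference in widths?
99% CI is wider by 2.79

df = 104
80% CI: t* = 1.290, (29.15, 31.85), width = 2 · t* · s/√n = 2.69
99% CI: t* = 2.624, (27.76, 33.24), width = 2 · t* · s/√n = 5.48

The 99% CI is wider by 5.48 - 2.69 = 2.79.
Higher confidence requires a wider interval.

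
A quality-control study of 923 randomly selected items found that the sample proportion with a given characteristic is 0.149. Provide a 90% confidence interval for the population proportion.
(0.130, 0.168)

Proportion CI:
SE = √(p̂(1-p̂)/n) = √(0.149 · 0.851 / 923) = 0.01172

z* = 1.645
Margin = z* · SE = 1.645 · 0.01172 = 0.0193

CI: 0.149 ± 0.0193 = (0.130, 0.168)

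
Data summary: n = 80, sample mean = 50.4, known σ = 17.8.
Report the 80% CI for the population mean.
(47.85, 52.95)

z-interval (σ known):
z* = 1.282 for 80% confidence

Margin of error = z* · σ/√n = 1.282 · 17.8/√80 = 2.55

CI: (50.4 - 2.55, 50.4 + 2.55) = (47.85, 52.95)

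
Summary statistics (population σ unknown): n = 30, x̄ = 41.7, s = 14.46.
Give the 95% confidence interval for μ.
(36.30, 47.10)

t-interval (σ unknown):
df = n - 1 = 29
t* = 2.045 for 95% confidence

Margin of error = t* · s/√n = 2.045 · 14.46/√30 = 5.40

CI: (36.30, 47.10)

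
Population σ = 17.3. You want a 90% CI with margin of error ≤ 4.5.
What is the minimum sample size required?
n ≥ 40

For margin E ≤ 4.5:
n ≥ (z* · σ / E)²
n ≥ (1.645 · 17.3 / 4.5)²
n ≥ 39.99

Minimum n = 40 (rounding up)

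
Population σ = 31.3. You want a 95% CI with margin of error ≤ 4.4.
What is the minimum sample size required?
n ≥ 195

For margin E ≤ 4.4:
n ≥ (z* · σ / E)²
n ≥ (1.960 · 31.3 / 4.4)²
n ≥ 194.40

Minimum n = 195 (rounding up)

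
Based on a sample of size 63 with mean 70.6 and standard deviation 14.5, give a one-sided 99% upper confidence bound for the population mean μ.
μ ≤ 74.96

Upper bound (one-sided):
t* = 2.388 (one-sided for 99%)
Upper bound = x̄ + t* · s/√n = 70.6 + 2.388 · 14.5/√63 = 74.96

We are 99% confident that μ ≤ 74.96.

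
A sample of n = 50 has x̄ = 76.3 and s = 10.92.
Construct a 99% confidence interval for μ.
(72.16, 80.44)

t-interval (σ unknown):
df = n - 1 = 49
t* = 2.680 for 99% confidence

Margin of error = t* · s/√n = 2.680 · 10.92/√50 = 4.14

CI: (72.16, 80.44)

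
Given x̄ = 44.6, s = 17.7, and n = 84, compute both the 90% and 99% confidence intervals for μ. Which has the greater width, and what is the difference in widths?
99% CI is wider by 3.76

df = 83
90% CI: t* = 1.663, (41.39, 47.81), width = 2 · t* · s/√n = 6.42
99% CI: t* = 2.636, (39.51, 49.69), width = 2 · t* · s/√n = 10.18

The 99% CI is wider by 10.18 - 6.42 = 3.76.
Higher confidence requires a wider interval.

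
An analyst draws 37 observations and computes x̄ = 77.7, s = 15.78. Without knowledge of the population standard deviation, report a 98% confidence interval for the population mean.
(71.39, 84.01)

t-interval (σ unknown):
df = n - 1 = 36
t* = 2.434 for 98% confidence

Margin of error = t* · s/√n = 2.434 · 15.78/√37 = 6.31

CI: (71.39, 84.01)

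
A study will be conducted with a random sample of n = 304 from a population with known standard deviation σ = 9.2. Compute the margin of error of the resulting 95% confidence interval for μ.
Margin of error = 1.03

Margin of error = z* · σ/√n
= 1.960 · 9.2/√304
= 1.960 · 9.2/17.4356
= 1.03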